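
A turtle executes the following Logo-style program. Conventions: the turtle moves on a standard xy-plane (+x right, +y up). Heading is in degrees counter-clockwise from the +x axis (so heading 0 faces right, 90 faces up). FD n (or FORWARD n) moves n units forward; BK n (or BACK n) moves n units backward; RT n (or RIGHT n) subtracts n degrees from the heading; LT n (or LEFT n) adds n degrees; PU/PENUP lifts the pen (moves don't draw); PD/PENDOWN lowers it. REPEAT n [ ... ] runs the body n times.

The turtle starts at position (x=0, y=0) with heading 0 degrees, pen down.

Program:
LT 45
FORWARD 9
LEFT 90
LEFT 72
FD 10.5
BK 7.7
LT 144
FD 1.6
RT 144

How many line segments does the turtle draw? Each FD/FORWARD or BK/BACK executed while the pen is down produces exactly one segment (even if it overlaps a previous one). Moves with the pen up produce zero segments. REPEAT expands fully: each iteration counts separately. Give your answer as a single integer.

Executing turtle program step by step:
Start: pos=(0,0), heading=0, pen down
LT 45: heading 0 -> 45
FD 9: (0,0) -> (6.364,6.364) [heading=45, draw]
LT 90: heading 45 -> 135
LT 72: heading 135 -> 207
FD 10.5: (6.364,6.364) -> (-2.992,1.597) [heading=207, draw]
BK 7.7: (-2.992,1.597) -> (3.869,5.093) [heading=207, draw]
LT 144: heading 207 -> 351
FD 1.6: (3.869,5.093) -> (5.449,4.842) [heading=351, draw]
RT 144: heading 351 -> 207
Final: pos=(5.449,4.842), heading=207, 4 segment(s) drawn
Segments drawn: 4

Answer: 4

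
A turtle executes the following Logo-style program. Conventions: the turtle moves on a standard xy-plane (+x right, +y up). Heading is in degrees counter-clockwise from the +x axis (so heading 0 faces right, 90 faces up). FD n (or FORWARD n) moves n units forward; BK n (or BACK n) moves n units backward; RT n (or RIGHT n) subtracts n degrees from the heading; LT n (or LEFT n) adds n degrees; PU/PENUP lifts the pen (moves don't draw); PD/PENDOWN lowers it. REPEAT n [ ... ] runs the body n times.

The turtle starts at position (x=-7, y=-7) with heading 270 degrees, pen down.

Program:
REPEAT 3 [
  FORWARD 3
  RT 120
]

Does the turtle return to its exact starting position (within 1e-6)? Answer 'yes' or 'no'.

Executing turtle program step by step:
Start: pos=(-7,-7), heading=270, pen down
REPEAT 3 [
  -- iteration 1/3 --
  FD 3: (-7,-7) -> (-7,-10) [heading=270, draw]
  RT 120: heading 270 -> 150
  -- iteration 2/3 --
  FD 3: (-7,-10) -> (-9.598,-8.5) [heading=150, draw]
  RT 120: heading 150 -> 30
  -- iteration 3/3 --
  FD 3: (-9.598,-8.5) -> (-7,-7) [heading=30, draw]
  RT 120: heading 30 -> 270
]
Final: pos=(-7,-7), heading=270, 3 segment(s) drawn

Start position: (-7, -7)
Final position: (-7, -7)
Distance = 0; < 1e-6 -> CLOSED

Answer: yes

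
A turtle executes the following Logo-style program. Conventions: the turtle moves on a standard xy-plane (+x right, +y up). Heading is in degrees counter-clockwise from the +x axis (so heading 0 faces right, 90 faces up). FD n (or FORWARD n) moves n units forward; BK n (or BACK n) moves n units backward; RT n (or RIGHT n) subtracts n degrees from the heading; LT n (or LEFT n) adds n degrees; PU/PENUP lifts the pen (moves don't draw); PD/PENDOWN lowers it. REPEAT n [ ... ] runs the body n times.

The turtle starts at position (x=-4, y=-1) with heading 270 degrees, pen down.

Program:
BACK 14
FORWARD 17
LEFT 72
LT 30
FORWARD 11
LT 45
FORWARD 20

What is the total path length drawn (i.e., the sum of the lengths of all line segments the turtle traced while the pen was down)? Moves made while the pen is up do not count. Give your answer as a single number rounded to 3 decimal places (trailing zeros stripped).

Answer: 62

Derivation:
Executing turtle program step by step:
Start: pos=(-4,-1), heading=270, pen down
BK 14: (-4,-1) -> (-4,13) [heading=270, draw]
FD 17: (-4,13) -> (-4,-4) [heading=270, draw]
LT 72: heading 270 -> 342
LT 30: heading 342 -> 12
FD 11: (-4,-4) -> (6.76,-1.713) [heading=12, draw]
LT 45: heading 12 -> 57
FD 20: (6.76,-1.713) -> (17.652,15.06) [heading=57, draw]
Final: pos=(17.652,15.06), heading=57, 4 segment(s) drawn

Segment lengths:
  seg 1: (-4,-1) -> (-4,13), length = 14
  seg 2: (-4,13) -> (-4,-4), length = 17
  seg 3: (-4,-4) -> (6.76,-1.713), length = 11
  seg 4: (6.76,-1.713) -> (17.652,15.06), length = 20
Total = 62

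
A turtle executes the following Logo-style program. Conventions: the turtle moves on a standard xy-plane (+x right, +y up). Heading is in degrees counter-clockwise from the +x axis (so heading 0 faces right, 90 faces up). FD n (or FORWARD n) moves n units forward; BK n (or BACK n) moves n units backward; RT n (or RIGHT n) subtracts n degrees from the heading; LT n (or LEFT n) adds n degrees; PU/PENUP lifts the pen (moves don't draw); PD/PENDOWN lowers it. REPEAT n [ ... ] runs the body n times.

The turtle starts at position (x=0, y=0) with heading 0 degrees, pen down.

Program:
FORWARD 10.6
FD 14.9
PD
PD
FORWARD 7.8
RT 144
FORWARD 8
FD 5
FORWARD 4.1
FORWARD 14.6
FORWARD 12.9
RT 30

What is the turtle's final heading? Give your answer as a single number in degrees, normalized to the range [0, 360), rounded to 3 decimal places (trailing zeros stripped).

Answer: 186

Derivation:
Executing turtle program step by step:
Start: pos=(0,0), heading=0, pen down
FD 10.6: (0,0) -> (10.6,0) [heading=0, draw]
FD 14.9: (10.6,0) -> (25.5,0) [heading=0, draw]
PD: pen down
PD: pen down
FD 7.8: (25.5,0) -> (33.3,0) [heading=0, draw]
RT 144: heading 0 -> 216
FD 8: (33.3,0) -> (26.828,-4.702) [heading=216, draw]
FD 5: (26.828,-4.702) -> (22.783,-7.641) [heading=216, draw]
FD 4.1: (22.783,-7.641) -> (19.466,-10.051) [heading=216, draw]
FD 14.6: (19.466,-10.051) -> (7.654,-18.633) [heading=216, draw]
FD 12.9: (7.654,-18.633) -> (-2.782,-26.215) [heading=216, draw]
RT 30: heading 216 -> 186
Final: pos=(-2.782,-26.215), heading=186, 8 segment(s) drawn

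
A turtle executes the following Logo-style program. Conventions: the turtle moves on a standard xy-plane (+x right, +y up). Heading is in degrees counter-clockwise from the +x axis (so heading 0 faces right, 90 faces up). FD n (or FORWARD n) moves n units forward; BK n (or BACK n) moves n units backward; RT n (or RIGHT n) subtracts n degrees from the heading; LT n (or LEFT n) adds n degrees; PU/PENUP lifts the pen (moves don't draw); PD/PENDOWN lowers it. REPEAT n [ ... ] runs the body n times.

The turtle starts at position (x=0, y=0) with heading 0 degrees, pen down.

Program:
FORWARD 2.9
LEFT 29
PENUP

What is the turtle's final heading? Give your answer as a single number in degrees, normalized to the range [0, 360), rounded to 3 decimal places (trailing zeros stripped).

Executing turtle program step by step:
Start: pos=(0,0), heading=0, pen down
FD 2.9: (0,0) -> (2.9,0) [heading=0, draw]
LT 29: heading 0 -> 29
PU: pen up
Final: pos=(2.9,0), heading=29, 1 segment(s) drawn

Answer: 29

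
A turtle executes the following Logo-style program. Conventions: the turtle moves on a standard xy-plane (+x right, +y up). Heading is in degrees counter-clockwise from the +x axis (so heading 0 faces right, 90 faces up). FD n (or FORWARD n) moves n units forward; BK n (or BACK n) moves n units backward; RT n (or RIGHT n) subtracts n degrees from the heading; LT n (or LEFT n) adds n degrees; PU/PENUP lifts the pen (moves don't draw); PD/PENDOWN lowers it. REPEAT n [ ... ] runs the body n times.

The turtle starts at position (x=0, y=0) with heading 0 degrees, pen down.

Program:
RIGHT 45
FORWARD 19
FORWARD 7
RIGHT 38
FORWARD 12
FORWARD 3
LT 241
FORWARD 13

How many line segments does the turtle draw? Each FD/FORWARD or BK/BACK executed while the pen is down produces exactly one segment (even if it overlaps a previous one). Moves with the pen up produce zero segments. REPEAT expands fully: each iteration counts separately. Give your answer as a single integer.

Answer: 5

Derivation:
Executing turtle program step by step:
Start: pos=(0,0), heading=0, pen down
RT 45: heading 0 -> 315
FD 19: (0,0) -> (13.435,-13.435) [heading=315, draw]
FD 7: (13.435,-13.435) -> (18.385,-18.385) [heading=315, draw]
RT 38: heading 315 -> 277
FD 12: (18.385,-18.385) -> (19.847,-30.295) [heading=277, draw]
FD 3: (19.847,-30.295) -> (20.213,-33.273) [heading=277, draw]
LT 241: heading 277 -> 158
FD 13: (20.213,-33.273) -> (8.159,-28.403) [heading=158, draw]
Final: pos=(8.159,-28.403), heading=158, 5 segment(s) drawn
Segments drawn: 5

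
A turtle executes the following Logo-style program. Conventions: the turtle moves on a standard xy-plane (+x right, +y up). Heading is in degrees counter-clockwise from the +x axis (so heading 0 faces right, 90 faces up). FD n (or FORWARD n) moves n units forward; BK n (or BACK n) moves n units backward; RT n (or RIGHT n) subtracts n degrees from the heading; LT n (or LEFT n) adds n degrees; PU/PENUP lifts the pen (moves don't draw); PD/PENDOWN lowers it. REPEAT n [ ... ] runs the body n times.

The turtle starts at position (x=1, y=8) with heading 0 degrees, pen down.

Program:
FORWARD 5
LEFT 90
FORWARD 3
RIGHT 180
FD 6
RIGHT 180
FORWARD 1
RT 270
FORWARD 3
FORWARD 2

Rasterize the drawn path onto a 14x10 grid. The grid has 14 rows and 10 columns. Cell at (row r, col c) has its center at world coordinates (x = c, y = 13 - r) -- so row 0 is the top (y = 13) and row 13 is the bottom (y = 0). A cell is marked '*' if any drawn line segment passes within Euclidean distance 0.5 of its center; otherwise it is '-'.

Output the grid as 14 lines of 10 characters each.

Answer: ----------
----------
------*---
------*---
------*---
-******---
------*---
-******---
------*---
----------
----------
----------
----------
----------

Derivation:
Segment 0: (1,8) -> (6,8)
Segment 1: (6,8) -> (6,11)
Segment 2: (6,11) -> (6,5)
Segment 3: (6,5) -> (6,6)
Segment 4: (6,6) -> (3,6)
Segment 5: (3,6) -> (1,6)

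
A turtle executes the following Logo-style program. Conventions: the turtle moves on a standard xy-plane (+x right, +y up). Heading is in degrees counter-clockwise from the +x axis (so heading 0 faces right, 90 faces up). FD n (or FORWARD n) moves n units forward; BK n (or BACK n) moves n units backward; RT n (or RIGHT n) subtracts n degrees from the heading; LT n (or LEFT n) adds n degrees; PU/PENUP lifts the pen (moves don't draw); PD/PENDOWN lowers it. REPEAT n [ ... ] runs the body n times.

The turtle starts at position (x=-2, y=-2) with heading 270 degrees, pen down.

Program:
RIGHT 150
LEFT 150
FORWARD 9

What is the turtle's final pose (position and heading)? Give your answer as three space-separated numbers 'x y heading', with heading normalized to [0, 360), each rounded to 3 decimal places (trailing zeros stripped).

Answer: -2 -11 270

Derivation:
Executing turtle program step by step:
Start: pos=(-2,-2), heading=270, pen down
RT 150: heading 270 -> 120
LT 150: heading 120 -> 270
FD 9: (-2,-2) -> (-2,-11) [heading=270, draw]
Final: pos=(-2,-11), heading=270, 1 segment(s) drawn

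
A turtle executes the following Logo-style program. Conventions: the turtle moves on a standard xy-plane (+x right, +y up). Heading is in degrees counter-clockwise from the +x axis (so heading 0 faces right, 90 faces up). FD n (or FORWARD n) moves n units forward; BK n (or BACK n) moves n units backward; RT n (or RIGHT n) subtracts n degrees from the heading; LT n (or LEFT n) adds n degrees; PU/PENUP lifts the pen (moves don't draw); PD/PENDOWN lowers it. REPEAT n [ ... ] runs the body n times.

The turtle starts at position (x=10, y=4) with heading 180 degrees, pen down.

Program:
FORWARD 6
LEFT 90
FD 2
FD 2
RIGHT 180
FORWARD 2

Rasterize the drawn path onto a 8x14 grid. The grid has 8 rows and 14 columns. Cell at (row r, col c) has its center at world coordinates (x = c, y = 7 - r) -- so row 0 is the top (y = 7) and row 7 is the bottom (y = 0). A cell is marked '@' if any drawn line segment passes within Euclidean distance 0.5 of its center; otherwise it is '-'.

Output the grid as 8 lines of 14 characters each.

Answer: --------------
--------------
--------------
----@@@@@@@---
----@---------
----@---------
----@---------
----@---------

Derivation:
Segment 0: (10,4) -> (4,4)
Segment 1: (4,4) -> (4,2)
Segment 2: (4,2) -> (4,0)
Segment 3: (4,0) -> (4,2)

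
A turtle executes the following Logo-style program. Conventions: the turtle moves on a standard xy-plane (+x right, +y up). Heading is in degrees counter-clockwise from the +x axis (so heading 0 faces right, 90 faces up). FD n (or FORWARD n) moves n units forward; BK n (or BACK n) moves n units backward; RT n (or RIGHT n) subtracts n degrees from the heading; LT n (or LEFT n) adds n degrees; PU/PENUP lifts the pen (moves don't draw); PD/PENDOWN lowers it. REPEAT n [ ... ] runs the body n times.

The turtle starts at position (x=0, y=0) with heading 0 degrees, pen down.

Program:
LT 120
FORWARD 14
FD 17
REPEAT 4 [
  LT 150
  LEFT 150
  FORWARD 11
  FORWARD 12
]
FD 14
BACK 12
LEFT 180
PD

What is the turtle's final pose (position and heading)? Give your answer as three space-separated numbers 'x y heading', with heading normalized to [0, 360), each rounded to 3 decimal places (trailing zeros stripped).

Answer: 18 5.196 60

Derivation:
Executing turtle program step by step:
Start: pos=(0,0), heading=0, pen down
LT 120: heading 0 -> 120
FD 14: (0,0) -> (-7,12.124) [heading=120, draw]
FD 17: (-7,12.124) -> (-15.5,26.847) [heading=120, draw]
REPEAT 4 [
  -- iteration 1/4 --
  LT 150: heading 120 -> 270
  LT 150: heading 270 -> 60
  FD 11: (-15.5,26.847) -> (-10,36.373) [heading=60, draw]
  FD 12: (-10,36.373) -> (-4,46.765) [heading=60, draw]
  -- iteration 2/4 --
  LT 150: heading 60 -> 210
  LT 150: heading 210 -> 0
  FD 11: (-4,46.765) -> (7,46.765) [heading=0, draw]
  FD 12: (7,46.765) -> (19,46.765) [heading=0, draw]
  -- iteration 3/4 --
  LT 150: heading 0 -> 150
  LT 150: heading 150 -> 300
  FD 11: (19,46.765) -> (24.5,37.239) [heading=300, draw]
  FD 12: (24.5,37.239) -> (30.5,26.847) [heading=300, draw]
  -- iteration 4/4 --
  LT 150: heading 300 -> 90
  LT 150: heading 90 -> 240
  FD 11: (30.5,26.847) -> (25,17.321) [heading=240, draw]
  FD 12: (25,17.321) -> (19,6.928) [heading=240, draw]
]
FD 14: (19,6.928) -> (12,-5.196) [heading=240, draw]
BK 12: (12,-5.196) -> (18,5.196) [heading=240, draw]
LT 180: heading 240 -> 60
PD: pen down
Final: pos=(18,5.196), heading=60, 12 segment(s) drawn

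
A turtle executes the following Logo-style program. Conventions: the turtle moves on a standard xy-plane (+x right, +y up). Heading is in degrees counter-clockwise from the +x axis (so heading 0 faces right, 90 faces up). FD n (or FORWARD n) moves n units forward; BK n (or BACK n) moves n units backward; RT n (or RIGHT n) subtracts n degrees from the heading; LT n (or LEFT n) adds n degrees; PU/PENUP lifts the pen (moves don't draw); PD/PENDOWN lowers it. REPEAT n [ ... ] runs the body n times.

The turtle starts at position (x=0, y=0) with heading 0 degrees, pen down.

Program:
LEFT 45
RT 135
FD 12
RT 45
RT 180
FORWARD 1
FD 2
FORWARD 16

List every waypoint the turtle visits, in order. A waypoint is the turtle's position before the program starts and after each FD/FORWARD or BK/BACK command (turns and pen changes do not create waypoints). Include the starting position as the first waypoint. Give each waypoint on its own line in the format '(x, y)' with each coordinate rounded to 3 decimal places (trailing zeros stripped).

Executing turtle program step by step:
Start: pos=(0,0), heading=0, pen down
LT 45: heading 0 -> 45
RT 135: heading 45 -> 270
FD 12: (0,0) -> (0,-12) [heading=270, draw]
RT 45: heading 270 -> 225
RT 180: heading 225 -> 45
FD 1: (0,-12) -> (0.707,-11.293) [heading=45, draw]
FD 2: (0.707,-11.293) -> (2.121,-9.879) [heading=45, draw]
FD 16: (2.121,-9.879) -> (13.435,1.435) [heading=45, draw]
Final: pos=(13.435,1.435), heading=45, 4 segment(s) drawn
Waypoints (5 total):
(0, 0)
(0, -12)
(0.707, -11.293)
(2.121, -9.879)
(13.435, 1.435)

Answer: (0, 0)
(0, -12)
(0.707, -11.293)
(2.121, -9.879)
(13.435, 1.435)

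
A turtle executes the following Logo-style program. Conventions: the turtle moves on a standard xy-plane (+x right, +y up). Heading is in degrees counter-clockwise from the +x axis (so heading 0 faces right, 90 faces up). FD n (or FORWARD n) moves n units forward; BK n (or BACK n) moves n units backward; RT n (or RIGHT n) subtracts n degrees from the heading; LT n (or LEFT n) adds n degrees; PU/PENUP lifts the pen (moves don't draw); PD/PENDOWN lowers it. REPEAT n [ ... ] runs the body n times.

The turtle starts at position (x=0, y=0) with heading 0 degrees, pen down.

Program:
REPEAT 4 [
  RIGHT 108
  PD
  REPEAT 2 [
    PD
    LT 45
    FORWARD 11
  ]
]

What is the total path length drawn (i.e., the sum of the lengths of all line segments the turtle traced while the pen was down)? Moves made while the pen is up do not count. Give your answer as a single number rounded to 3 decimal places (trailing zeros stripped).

Executing turtle program step by step:
Start: pos=(0,0), heading=0, pen down
REPEAT 4 [
  -- iteration 1/4 --
  RT 108: heading 0 -> 252
  PD: pen down
  REPEAT 2 [
    -- iteration 1/2 --
    PD: pen down
    LT 45: heading 252 -> 297
    FD 11: (0,0) -> (4.994,-9.801) [heading=297, draw]
    -- iteration 2/2 --
    PD: pen down
    LT 45: heading 297 -> 342
    FD 11: (4.994,-9.801) -> (15.456,-13.2) [heading=342, draw]
  ]
  -- iteration 2/4 --
  RT 108: heading 342 -> 234
  PD: pen down
  REPEAT 2 [
    -- iteration 1/2 --
    PD: pen down
    LT 45: heading 234 -> 279
    FD 11: (15.456,-13.2) -> (17.176,-24.065) [heading=279, draw]
    -- iteration 2/2 --
    PD: pen down
    LT 45: heading 279 -> 324
    FD 11: (17.176,-24.065) -> (26.075,-30.53) [heading=324, draw]
  ]
  -- iteration 3/4 --
  RT 108: heading 324 -> 216
  PD: pen down
  REPEAT 2 [
    -- iteration 1/2 --
    PD: pen down
    LT 45: heading 216 -> 261
    FD 11: (26.075,-30.53) -> (24.355,-41.395) [heading=261, draw]
    -- iteration 2/2 --
    PD: pen down
    LT 45: heading 261 -> 306
    FD 11: (24.355,-41.395) -> (30.82,-50.294) [heading=306, draw]
  ]
  -- iteration 4/4 --
  RT 108: heading 306 -> 198
  PD: pen down
  REPEAT 2 [
    -- iteration 1/2 --
    PD: pen down
    LT 45: heading 198 -> 243
    FD 11: (30.82,-50.294) -> (25.826,-60.095) [heading=243, draw]
    -- iteration 2/2 --
    PD: pen down
    LT 45: heading 243 -> 288
    FD 11: (25.826,-60.095) -> (29.226,-70.557) [heading=288, draw]
  ]
]
Final: pos=(29.226,-70.557), heading=288, 8 segment(s) drawn

Segment lengths:
  seg 1: (0,0) -> (4.994,-9.801), length = 11
  seg 2: (4.994,-9.801) -> (15.456,-13.2), length = 11
  seg 3: (15.456,-13.2) -> (17.176,-24.065), length = 11
  seg 4: (17.176,-24.065) -> (26.075,-30.53), length = 11
  seg 5: (26.075,-30.53) -> (24.355,-41.395), length = 11
  seg 6: (24.355,-41.395) -> (30.82,-50.294), length = 11
  seg 7: (30.82,-50.294) -> (25.826,-60.095), length = 11
  seg 8: (25.826,-60.095) -> (29.226,-70.557), length = 11
Total = 88

Answer: 88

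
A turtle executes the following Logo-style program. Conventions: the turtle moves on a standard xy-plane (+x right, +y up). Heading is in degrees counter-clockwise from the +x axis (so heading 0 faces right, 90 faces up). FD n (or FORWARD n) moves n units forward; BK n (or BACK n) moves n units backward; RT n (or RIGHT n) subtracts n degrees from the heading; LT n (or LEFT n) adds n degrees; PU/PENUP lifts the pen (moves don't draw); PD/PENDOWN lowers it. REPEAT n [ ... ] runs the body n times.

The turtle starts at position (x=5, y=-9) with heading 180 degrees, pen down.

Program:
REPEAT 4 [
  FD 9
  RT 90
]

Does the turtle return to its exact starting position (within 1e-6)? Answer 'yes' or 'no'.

Answer: yes

Derivation:
Executing turtle program step by step:
Start: pos=(5,-9), heading=180, pen down
REPEAT 4 [
  -- iteration 1/4 --
  FD 9: (5,-9) -> (-4,-9) [heading=180, draw]
  RT 90: heading 180 -> 90
  -- iteration 2/4 --
  FD 9: (-4,-9) -> (-4,0) [heading=90, draw]
  RT 90: heading 90 -> 0
  -- iteration 3/4 --
  FD 9: (-4,0) -> (5,0) [heading=0, draw]
  RT 90: heading 0 -> 270
  -- iteration 4/4 --
  FD 9: (5,0) -> (5,-9) [heading=270, draw]
  RT 90: heading 270 -> 180
]
Final: pos=(5,-9), heading=180, 4 segment(s) drawn

Start position: (5, -9)
Final position: (5, -9)
Distance = 0; < 1e-6 -> CLOSED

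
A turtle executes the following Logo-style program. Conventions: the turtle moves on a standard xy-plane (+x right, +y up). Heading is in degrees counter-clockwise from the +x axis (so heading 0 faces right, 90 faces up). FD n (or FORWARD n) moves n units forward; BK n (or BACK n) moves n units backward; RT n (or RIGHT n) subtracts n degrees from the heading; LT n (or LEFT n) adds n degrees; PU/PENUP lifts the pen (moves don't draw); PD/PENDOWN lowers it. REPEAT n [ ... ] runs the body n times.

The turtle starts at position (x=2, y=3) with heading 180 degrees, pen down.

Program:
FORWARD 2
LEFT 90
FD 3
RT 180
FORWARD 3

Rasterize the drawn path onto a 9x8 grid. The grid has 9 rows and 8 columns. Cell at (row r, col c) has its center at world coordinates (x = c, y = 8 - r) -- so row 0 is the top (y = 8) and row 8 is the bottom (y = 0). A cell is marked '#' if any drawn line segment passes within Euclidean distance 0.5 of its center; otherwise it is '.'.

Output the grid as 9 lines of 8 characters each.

Segment 0: (2,3) -> (0,3)
Segment 1: (0,3) -> (-0,0)
Segment 2: (-0,0) -> (-0,3)

Answer: ........
........
........
........
........
###.....
#.......
#.......
#.......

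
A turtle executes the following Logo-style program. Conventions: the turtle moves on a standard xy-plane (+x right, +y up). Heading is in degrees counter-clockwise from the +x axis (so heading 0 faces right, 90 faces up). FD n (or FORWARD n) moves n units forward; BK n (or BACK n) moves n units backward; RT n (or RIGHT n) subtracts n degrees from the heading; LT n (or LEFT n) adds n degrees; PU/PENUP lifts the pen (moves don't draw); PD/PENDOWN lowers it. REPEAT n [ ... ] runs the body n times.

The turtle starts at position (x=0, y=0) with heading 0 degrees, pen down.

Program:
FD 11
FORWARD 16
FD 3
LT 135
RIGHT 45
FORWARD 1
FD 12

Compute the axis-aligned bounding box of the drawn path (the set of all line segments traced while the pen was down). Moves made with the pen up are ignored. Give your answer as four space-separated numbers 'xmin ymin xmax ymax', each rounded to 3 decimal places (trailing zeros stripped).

Answer: 0 0 30 13

Derivation:
Executing turtle program step by step:
Start: pos=(0,0), heading=0, pen down
FD 11: (0,0) -> (11,0) [heading=0, draw]
FD 16: (11,0) -> (27,0) [heading=0, draw]
FD 3: (27,0) -> (30,0) [heading=0, draw]
LT 135: heading 0 -> 135
RT 45: heading 135 -> 90
FD 1: (30,0) -> (30,1) [heading=90, draw]
FD 12: (30,1) -> (30,13) [heading=90, draw]
Final: pos=(30,13), heading=90, 5 segment(s) drawn

Segment endpoints: x in {0, 11, 27, 30}, y in {0, 1, 13}
xmin=0, ymin=0, xmax=30, ymax=13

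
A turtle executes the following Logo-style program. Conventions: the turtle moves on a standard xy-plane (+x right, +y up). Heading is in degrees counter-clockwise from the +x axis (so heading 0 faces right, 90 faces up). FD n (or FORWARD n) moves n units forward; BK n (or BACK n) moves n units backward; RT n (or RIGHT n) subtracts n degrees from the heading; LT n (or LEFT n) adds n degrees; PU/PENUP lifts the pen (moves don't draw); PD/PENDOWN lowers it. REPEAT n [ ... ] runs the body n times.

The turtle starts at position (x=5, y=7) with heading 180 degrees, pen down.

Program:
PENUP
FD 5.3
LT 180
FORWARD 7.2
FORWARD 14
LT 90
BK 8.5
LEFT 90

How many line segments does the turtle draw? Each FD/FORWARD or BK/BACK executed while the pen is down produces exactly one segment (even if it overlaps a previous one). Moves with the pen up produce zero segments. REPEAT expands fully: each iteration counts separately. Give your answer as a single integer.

Executing turtle program step by step:
Start: pos=(5,7), heading=180, pen down
PU: pen up
FD 5.3: (5,7) -> (-0.3,7) [heading=180, move]
LT 180: heading 180 -> 0
FD 7.2: (-0.3,7) -> (6.9,7) [heading=0, move]
FD 14: (6.9,7) -> (20.9,7) [heading=0, move]
LT 90: heading 0 -> 90
BK 8.5: (20.9,7) -> (20.9,-1.5) [heading=90, move]
LT 90: heading 90 -> 180
Final: pos=(20.9,-1.5), heading=180, 0 segment(s) drawn
Segments drawn: 0

Answer: 0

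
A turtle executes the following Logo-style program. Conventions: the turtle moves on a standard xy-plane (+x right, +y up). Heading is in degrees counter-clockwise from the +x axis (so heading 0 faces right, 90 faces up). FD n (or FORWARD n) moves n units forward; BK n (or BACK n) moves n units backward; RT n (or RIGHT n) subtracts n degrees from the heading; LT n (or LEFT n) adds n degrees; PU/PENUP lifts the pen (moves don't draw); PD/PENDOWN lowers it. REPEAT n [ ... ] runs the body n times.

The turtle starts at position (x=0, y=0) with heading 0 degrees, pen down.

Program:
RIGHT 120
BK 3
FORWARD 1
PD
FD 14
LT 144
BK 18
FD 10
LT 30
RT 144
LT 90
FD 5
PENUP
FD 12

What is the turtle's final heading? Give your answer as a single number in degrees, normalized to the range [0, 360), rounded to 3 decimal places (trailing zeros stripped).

Answer: 0

Derivation:
Executing turtle program step by step:
Start: pos=(0,0), heading=0, pen down
RT 120: heading 0 -> 240
BK 3: (0,0) -> (1.5,2.598) [heading=240, draw]
FD 1: (1.5,2.598) -> (1,1.732) [heading=240, draw]
PD: pen down
FD 14: (1,1.732) -> (-6,-10.392) [heading=240, draw]
LT 144: heading 240 -> 24
BK 18: (-6,-10.392) -> (-22.444,-17.714) [heading=24, draw]
FD 10: (-22.444,-17.714) -> (-13.308,-13.646) [heading=24, draw]
LT 30: heading 24 -> 54
RT 144: heading 54 -> 270
LT 90: heading 270 -> 0
FD 5: (-13.308,-13.646) -> (-8.308,-13.646) [heading=0, draw]
PU: pen up
FD 12: (-8.308,-13.646) -> (3.692,-13.646) [heading=0, move]
Final: pos=(3.692,-13.646), heading=0, 6 segment(s) drawn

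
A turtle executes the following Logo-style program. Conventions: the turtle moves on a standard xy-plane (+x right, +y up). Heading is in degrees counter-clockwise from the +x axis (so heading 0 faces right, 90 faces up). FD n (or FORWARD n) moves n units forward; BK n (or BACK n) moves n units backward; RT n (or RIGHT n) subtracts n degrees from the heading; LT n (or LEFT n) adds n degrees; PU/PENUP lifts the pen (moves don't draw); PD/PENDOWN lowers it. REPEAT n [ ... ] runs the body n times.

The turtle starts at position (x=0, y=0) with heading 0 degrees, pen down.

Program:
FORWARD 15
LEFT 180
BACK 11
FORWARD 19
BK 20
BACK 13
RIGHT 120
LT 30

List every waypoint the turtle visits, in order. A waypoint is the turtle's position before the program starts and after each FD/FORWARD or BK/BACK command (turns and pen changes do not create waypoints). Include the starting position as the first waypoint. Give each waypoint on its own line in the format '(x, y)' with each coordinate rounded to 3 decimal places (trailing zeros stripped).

Executing turtle program step by step:
Start: pos=(0,0), heading=0, pen down
FD 15: (0,0) -> (15,0) [heading=0, draw]
LT 180: heading 0 -> 180
BK 11: (15,0) -> (26,0) [heading=180, draw]
FD 19: (26,0) -> (7,0) [heading=180, draw]
BK 20: (7,0) -> (27,0) [heading=180, draw]
BK 13: (27,0) -> (40,0) [heading=180, draw]
RT 120: heading 180 -> 60
LT 30: heading 60 -> 90
Final: pos=(40,0), heading=90, 5 segment(s) drawn
Waypoints (6 total):
(0, 0)
(15, 0)
(26, 0)
(7, 0)
(27, 0)
(40, 0)

Answer: (0, 0)
(15, 0)
(26, 0)
(7, 0)
(27, 0)
(40, 0)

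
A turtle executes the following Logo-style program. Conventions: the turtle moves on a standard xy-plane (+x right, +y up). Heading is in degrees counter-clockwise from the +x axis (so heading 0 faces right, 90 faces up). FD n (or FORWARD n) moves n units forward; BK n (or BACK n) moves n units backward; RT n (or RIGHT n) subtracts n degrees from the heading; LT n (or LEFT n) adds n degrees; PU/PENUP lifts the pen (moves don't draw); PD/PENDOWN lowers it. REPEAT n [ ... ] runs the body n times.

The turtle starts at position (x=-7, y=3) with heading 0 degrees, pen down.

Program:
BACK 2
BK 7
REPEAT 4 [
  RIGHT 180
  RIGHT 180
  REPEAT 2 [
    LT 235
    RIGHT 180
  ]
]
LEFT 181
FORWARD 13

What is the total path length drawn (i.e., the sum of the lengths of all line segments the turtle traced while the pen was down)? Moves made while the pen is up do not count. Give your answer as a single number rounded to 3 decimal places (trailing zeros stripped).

Answer: 22

Derivation:
Executing turtle program step by step:
Start: pos=(-7,3), heading=0, pen down
BK 2: (-7,3) -> (-9,3) [heading=0, draw]
BK 7: (-9,3) -> (-16,3) [heading=0, draw]
REPEAT 4 [
  -- iteration 1/4 --
  RT 180: heading 0 -> 180
  RT 180: heading 180 -> 0
  REPEAT 2 [
    -- iteration 1/2 --
    LT 235: heading 0 -> 235
    RT 180: heading 235 -> 55
    -- iteration 2/2 --
    LT 235: heading 55 -> 290
    RT 180: heading 290 -> 110
  ]
  -- iteration 2/4 --
  RT 180: heading 110 -> 290
  RT 180: heading 290 -> 110
  REPEAT 2 [
    -- iteration 1/2 --
    LT 235: heading 110 -> 345
    RT 180: heading 345 -> 165
    -- iteration 2/2 --
    LT 235: heading 165 -> 40
    RT 180: heading 40 -> 220
  ]
  -- iteration 3/4 --
  RT 180: heading 220 -> 40
  RT 180: heading 40 -> 220
  REPEAT 2 [
    -- iteration 1/2 --
    LT 235: heading 220 -> 95
    RT 180: heading 95 -> 275
    -- iteration 2/2 --
    LT 235: heading 275 -> 150
    RT 180: heading 150 -> 330
  ]
  -- iteration 4/4 --
  RT 180: heading 330 -> 150
  RT 180: heading 150 -> 330
  REPEAT 2 [
    -- iteration 1/2 --
    LT 235: heading 330 -> 205
    RT 180: heading 205 -> 25
    -- iteration 2/2 --
    LT 235: heading 25 -> 260
    RT 180: heading 260 -> 80
  ]
]
LT 181: heading 80 -> 261
FD 13: (-16,3) -> (-18.034,-9.84) [heading=261, draw]
Final: pos=(-18.034,-9.84), heading=261, 3 segment(s) drawn

Segment lengths:
  seg 1: (-7,3) -> (-9,3), length = 2
  seg 2: (-9,3) -> (-16,3), length = 7
  seg 3: (-16,3) -> (-18.034,-9.84), length = 13
Total = 22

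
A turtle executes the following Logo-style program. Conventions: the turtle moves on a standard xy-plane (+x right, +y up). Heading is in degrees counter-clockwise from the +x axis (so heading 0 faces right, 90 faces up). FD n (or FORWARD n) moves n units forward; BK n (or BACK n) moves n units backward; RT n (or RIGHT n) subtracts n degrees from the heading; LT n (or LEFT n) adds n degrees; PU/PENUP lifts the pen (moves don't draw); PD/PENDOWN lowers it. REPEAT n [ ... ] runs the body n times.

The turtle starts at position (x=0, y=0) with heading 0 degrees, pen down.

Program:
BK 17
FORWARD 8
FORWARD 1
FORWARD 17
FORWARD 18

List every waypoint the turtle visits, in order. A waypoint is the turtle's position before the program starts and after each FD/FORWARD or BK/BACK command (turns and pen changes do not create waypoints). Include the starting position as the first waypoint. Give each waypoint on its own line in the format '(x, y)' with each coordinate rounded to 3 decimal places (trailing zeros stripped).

Executing turtle program step by step:
Start: pos=(0,0), heading=0, pen down
BK 17: (0,0) -> (-17,0) [heading=0, draw]
FD 8: (-17,0) -> (-9,0) [heading=0, draw]
FD 1: (-9,0) -> (-8,0) [heading=0, draw]
FD 17: (-8,0) -> (9,0) [heading=0, draw]
FD 18: (9,0) -> (27,0) [heading=0, draw]
Final: pos=(27,0), heading=0, 5 segment(s) drawn
Waypoints (6 total):
(0, 0)
(-17, 0)
(-9, 0)
(-8, 0)
(9, 0)
(27, 0)

Answer: (0, 0)
(-17, 0)
(-9, 0)
(-8, 0)
(9, 0)
(27, 0)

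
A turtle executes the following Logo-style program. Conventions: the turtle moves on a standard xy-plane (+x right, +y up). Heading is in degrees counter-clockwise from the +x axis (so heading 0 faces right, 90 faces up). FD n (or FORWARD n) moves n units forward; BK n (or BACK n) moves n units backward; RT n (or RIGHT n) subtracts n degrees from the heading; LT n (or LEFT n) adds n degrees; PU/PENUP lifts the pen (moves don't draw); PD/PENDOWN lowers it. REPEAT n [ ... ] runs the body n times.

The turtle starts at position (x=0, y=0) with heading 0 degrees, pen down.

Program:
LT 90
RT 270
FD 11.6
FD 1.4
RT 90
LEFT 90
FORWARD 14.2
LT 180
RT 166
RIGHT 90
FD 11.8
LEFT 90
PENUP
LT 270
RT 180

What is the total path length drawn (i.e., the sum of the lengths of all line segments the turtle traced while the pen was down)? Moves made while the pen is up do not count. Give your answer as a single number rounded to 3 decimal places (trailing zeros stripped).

Answer: 39

Derivation:
Executing turtle program step by step:
Start: pos=(0,0), heading=0, pen down
LT 90: heading 0 -> 90
RT 270: heading 90 -> 180
FD 11.6: (0,0) -> (-11.6,0) [heading=180, draw]
FD 1.4: (-11.6,0) -> (-13,0) [heading=180, draw]
RT 90: heading 180 -> 90
LT 90: heading 90 -> 180
FD 14.2: (-13,0) -> (-27.2,0) [heading=180, draw]
LT 180: heading 180 -> 0
RT 166: heading 0 -> 194
RT 90: heading 194 -> 104
FD 11.8: (-27.2,0) -> (-30.055,11.449) [heading=104, draw]
LT 90: heading 104 -> 194
PU: pen up
LT 270: heading 194 -> 104
RT 180: heading 104 -> 284
Final: pos=(-30.055,11.449), heading=284, 4 segment(s) drawn

Segment lengths:
  seg 1: (0,0) -> (-11.6,0), length = 11.6
  seg 2: (-11.6,0) -> (-13,0), length = 1.4
  seg 3: (-13,0) -> (-27.2,0), length = 14.2
  seg 4: (-27.2,0) -> (-30.055,11.449), length = 11.8
Total = 39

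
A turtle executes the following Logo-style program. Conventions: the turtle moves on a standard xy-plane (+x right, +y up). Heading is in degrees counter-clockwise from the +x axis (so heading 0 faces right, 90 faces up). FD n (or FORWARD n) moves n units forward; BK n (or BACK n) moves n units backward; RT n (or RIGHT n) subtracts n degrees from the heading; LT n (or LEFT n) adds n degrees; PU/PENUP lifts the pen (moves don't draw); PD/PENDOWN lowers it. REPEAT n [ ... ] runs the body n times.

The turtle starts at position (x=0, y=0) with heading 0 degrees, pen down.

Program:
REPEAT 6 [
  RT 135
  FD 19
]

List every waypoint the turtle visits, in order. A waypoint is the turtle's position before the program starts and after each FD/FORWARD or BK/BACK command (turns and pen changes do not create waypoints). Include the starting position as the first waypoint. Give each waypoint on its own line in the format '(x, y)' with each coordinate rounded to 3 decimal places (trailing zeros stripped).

Executing turtle program step by step:
Start: pos=(0,0), heading=0, pen down
REPEAT 6 [
  -- iteration 1/6 --
  RT 135: heading 0 -> 225
  FD 19: (0,0) -> (-13.435,-13.435) [heading=225, draw]
  -- iteration 2/6 --
  RT 135: heading 225 -> 90
  FD 19: (-13.435,-13.435) -> (-13.435,5.565) [heading=90, draw]
  -- iteration 3/6 --
  RT 135: heading 90 -> 315
  FD 19: (-13.435,5.565) -> (0,-7.87) [heading=315, draw]
  -- iteration 4/6 --
  RT 135: heading 315 -> 180
  FD 19: (0,-7.87) -> (-19,-7.87) [heading=180, draw]
  -- iteration 5/6 --
  RT 135: heading 180 -> 45
  FD 19: (-19,-7.87) -> (-5.565,5.565) [heading=45, draw]
  -- iteration 6/6 --
  RT 135: heading 45 -> 270
  FD 19: (-5.565,5.565) -> (-5.565,-13.435) [heading=270, draw]
]
Final: pos=(-5.565,-13.435), heading=270, 6 segment(s) drawn
Waypoints (7 total):
(0, 0)
(-13.435, -13.435)
(-13.435, 5.565)
(0, -7.87)
(-19, -7.87)
(-5.565, 5.565)
(-5.565, -13.435)

Answer: (0, 0)
(-13.435, -13.435)
(-13.435, 5.565)
(0, -7.87)
(-19, -7.87)
(-5.565, 5.565)
(-5.565, -13.435)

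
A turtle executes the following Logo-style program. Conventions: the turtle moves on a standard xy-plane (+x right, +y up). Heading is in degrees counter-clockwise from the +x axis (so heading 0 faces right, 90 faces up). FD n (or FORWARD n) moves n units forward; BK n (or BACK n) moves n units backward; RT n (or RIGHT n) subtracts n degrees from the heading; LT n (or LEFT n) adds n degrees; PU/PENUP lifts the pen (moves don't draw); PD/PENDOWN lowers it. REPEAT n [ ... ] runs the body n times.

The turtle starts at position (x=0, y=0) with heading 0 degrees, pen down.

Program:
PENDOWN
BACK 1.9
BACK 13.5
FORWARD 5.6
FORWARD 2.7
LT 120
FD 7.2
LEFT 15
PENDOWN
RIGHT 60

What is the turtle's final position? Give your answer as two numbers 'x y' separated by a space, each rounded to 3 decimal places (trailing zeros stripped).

Executing turtle program step by step:
Start: pos=(0,0), heading=0, pen down
PD: pen down
BK 1.9: (0,0) -> (-1.9,0) [heading=0, draw]
BK 13.5: (-1.9,0) -> (-15.4,0) [heading=0, draw]
FD 5.6: (-15.4,0) -> (-9.8,0) [heading=0, draw]
FD 2.7: (-9.8,0) -> (-7.1,0) [heading=0, draw]
LT 120: heading 0 -> 120
FD 7.2: (-7.1,0) -> (-10.7,6.235) [heading=120, draw]
LT 15: heading 120 -> 135
PD: pen down
RT 60: heading 135 -> 75
Final: pos=(-10.7,6.235), heading=75, 5 segment(s) drawn

Answer: -10.7 6.235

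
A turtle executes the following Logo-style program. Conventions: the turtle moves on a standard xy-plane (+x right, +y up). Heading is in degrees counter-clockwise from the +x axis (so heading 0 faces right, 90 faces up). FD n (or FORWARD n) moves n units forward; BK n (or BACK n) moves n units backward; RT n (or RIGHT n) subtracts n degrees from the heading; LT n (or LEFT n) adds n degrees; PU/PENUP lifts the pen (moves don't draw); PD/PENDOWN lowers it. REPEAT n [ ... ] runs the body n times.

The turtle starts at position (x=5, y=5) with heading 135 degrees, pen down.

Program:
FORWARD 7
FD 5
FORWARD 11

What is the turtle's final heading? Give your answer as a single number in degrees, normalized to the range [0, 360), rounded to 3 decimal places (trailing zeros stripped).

Executing turtle program step by step:
Start: pos=(5,5), heading=135, pen down
FD 7: (5,5) -> (0.05,9.95) [heading=135, draw]
FD 5: (0.05,9.95) -> (-3.485,13.485) [heading=135, draw]
FD 11: (-3.485,13.485) -> (-11.263,21.263) [heading=135, draw]
Final: pos=(-11.263,21.263), heading=135, 3 segment(s) drawn

Answer: 135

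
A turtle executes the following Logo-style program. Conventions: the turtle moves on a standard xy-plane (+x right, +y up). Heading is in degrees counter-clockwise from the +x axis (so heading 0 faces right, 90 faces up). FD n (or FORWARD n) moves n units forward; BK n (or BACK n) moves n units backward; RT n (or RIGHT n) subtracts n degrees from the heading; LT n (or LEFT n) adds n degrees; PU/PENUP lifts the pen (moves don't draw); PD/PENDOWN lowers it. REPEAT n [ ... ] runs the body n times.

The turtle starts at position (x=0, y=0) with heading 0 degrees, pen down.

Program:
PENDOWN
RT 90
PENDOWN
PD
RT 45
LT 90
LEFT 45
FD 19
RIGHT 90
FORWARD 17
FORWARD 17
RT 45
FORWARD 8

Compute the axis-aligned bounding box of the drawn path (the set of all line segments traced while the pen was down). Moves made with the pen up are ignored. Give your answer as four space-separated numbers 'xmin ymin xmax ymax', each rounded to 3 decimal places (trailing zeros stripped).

Executing turtle program step by step:
Start: pos=(0,0), heading=0, pen down
PD: pen down
RT 90: heading 0 -> 270
PD: pen down
PD: pen down
RT 45: heading 270 -> 225
LT 90: heading 225 -> 315
LT 45: heading 315 -> 0
FD 19: (0,0) -> (19,0) [heading=0, draw]
RT 90: heading 0 -> 270
FD 17: (19,0) -> (19,-17) [heading=270, draw]
FD 17: (19,-17) -> (19,-34) [heading=270, draw]
RT 45: heading 270 -> 225
FD 8: (19,-34) -> (13.343,-39.657) [heading=225, draw]
Final: pos=(13.343,-39.657), heading=225, 4 segment(s) drawn

Segment endpoints: x in {0, 13.343, 19}, y in {-39.657, -34, -17, 0}
xmin=0, ymin=-39.657, xmax=19, ymax=0

Answer: 0 -39.657 19 0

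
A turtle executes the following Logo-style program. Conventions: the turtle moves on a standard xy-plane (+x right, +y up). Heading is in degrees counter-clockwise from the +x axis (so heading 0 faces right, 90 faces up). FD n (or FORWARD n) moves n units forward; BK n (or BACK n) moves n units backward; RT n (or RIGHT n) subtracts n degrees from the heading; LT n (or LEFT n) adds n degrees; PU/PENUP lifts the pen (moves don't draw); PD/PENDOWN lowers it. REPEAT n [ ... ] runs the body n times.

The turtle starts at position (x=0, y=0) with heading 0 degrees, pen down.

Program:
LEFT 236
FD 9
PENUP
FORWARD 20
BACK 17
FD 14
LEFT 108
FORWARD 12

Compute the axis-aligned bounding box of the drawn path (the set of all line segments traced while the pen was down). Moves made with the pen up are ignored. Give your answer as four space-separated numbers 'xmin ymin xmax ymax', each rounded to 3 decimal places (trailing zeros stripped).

Answer: -5.033 -7.461 0 0

Derivation:
Executing turtle program step by step:
Start: pos=(0,0), heading=0, pen down
LT 236: heading 0 -> 236
FD 9: (0,0) -> (-5.033,-7.461) [heading=236, draw]
PU: pen up
FD 20: (-5.033,-7.461) -> (-16.217,-24.042) [heading=236, move]
BK 17: (-16.217,-24.042) -> (-6.71,-9.948) [heading=236, move]
FD 14: (-6.71,-9.948) -> (-14.539,-21.555) [heading=236, move]
LT 108: heading 236 -> 344
FD 12: (-14.539,-21.555) -> (-3.004,-24.863) [heading=344, move]
Final: pos=(-3.004,-24.863), heading=344, 1 segment(s) drawn

Segment endpoints: x in {-5.033, 0}, y in {-7.461, 0}
xmin=-5.033, ymin=-7.461, xmax=0, ymax=0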